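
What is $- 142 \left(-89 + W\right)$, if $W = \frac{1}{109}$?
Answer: $\frac{1377400}{109} \approx 12637.0$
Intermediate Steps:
$W = \frac{1}{109} \approx 0.0091743$
$- 142 \left(-89 + W\right) = - 142 \left(-89 + \frac{1}{109}\right) = \left(-142\right) \left(- \frac{9700}{109}\right) = \frac{1377400}{109}$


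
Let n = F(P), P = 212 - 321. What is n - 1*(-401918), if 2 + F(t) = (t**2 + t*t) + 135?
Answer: 425813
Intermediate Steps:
P = -109
F(t) = 133 + 2*t**2 (F(t) = -2 + ((t**2 + t*t) + 135) = -2 + ((t**2 + t**2) + 135) = -2 + (2*t**2 + 135) = -2 + (135 + 2*t**2) = 133 + 2*t**2)
n = 23895 (n = 133 + 2*(-109)**2 = 133 + 2*11881 = 133 + 23762 = 23895)
n - 1*(-401918) = 23895 - 1*(-401918) = 23895 + 401918 = 425813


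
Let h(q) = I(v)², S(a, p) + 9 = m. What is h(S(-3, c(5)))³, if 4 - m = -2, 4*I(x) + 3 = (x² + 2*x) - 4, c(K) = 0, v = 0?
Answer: 117649/4096 ≈ 28.723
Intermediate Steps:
I(x) = -7/4 + x/2 + x²/4 (I(x) = -¾ + ((x² + 2*x) - 4)/4 = -¾ + (-4 + x² + 2*x)/4 = -¾ + (-1 + x/2 + x²/4) = -7/4 + x/2 + x²/4)
m = 6 (m = 4 - 1*(-2) = 4 + 2 = 6)
S(a, p) = -3 (S(a, p) = -9 + 6 = -3)
h(q) = 49/16 (h(q) = (-7/4 + (½)*0 + (¼)*0²)² = (-7/4 + 0 + (¼)*0)² = (-7/4 + 0 + 0)² = (-7/4)² = 49/16)
h(S(-3, c(5)))³ = (49/16)³ = 117649/4096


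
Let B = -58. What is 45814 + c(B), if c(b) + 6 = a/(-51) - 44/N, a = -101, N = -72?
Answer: 14018041/306 ≈ 45811.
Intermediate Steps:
c(b) = -1043/306 (c(b) = -6 + (-101/(-51) - 44/(-72)) = -6 + (-101*(-1/51) - 44*(-1/72)) = -6 + (101/51 + 11/18) = -6 + 793/306 = -1043/306)
45814 + c(B) = 45814 - 1043/306 = 14018041/306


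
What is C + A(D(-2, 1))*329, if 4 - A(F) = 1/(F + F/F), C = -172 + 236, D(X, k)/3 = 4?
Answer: 17611/13 ≈ 1354.7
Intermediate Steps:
D(X, k) = 12 (D(X, k) = 3*4 = 12)
C = 64
A(F) = 4 - 1/(1 + F) (A(F) = 4 - 1/(F + F/F) = 4 - 1/(F + 1) = 4 - 1/(1 + F))
C + A(D(-2, 1))*329 = 64 + ((3 + 4*12)/(1 + 12))*329 = 64 + ((3 + 48)/13)*329 = 64 + ((1/13)*51)*329 = 64 + (51/13)*329 = 64 + 16779/13 = 17611/13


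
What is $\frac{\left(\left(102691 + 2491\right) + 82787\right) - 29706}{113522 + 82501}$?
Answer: $\frac{158263}{196023} \approx 0.80737$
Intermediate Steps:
$\frac{\left(\left(102691 + 2491\right) + 82787\right) - 29706}{113522 + 82501} = \frac{\left(105182 + 82787\right) - 29706}{196023} = \left(187969 - 29706\right) \frac{1}{196023} = 158263 \cdot \frac{1}{196023} = \frac{158263}{196023}$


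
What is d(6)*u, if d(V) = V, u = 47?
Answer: 282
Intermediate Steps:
d(6)*u = 6*47 = 282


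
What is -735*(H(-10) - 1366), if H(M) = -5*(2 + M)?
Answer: 974610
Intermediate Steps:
H(M) = -10 - 5*M
-735*(H(-10) - 1366) = -735*((-10 - 5*(-10)) - 1366) = -735*((-10 + 50) - 1366) = -735*(40 - 1366) = -735*(-1326) = 974610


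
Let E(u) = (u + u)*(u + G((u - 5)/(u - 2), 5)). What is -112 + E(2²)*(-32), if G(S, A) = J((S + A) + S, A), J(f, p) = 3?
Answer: -1904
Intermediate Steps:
G(S, A) = 3
E(u) = 2*u*(3 + u) (E(u) = (u + u)*(u + 3) = (2*u)*(3 + u) = 2*u*(3 + u))
-112 + E(2²)*(-32) = -112 + (2*2²*(3 + 2²))*(-32) = -112 + (2*4*(3 + 4))*(-32) = -112 + (2*4*7)*(-32) = -112 + 56*(-32) = -112 - 1792 = -1904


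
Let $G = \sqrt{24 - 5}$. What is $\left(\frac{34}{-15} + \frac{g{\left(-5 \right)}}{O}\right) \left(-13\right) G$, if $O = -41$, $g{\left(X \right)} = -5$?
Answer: $\frac{17147 \sqrt{19}}{615} \approx 121.53$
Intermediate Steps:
$G = \sqrt{19} \approx 4.3589$
$\left(\frac{34}{-15} + \frac{g{\left(-5 \right)}}{O}\right) \left(-13\right) G = \left(\frac{34}{-15} - \frac{5}{-41}\right) \left(-13\right) \sqrt{19} = \left(34 \left(- \frac{1}{15}\right) - - \frac{5}{41}\right) \left(-13\right) \sqrt{19} = \left(- \frac{34}{15} + \frac{5}{41}\right) \left(-13\right) \sqrt{19} = \left(- \frac{1319}{615}\right) \left(-13\right) \sqrt{19} = \frac{17147 \sqrt{19}}{615}$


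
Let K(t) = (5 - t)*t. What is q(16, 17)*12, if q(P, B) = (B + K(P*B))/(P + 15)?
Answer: -871284/31 ≈ -28106.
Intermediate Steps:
K(t) = t*(5 - t)
q(P, B) = (B + B*P*(5 - B*P))/(15 + P) (q(P, B) = (B + (P*B)*(5 - P*B))/(P + 15) = (B + (B*P)*(5 - B*P))/(15 + P) = (B + B*P*(5 - B*P))/(15 + P))
q(16, 17)*12 = (17*(1 - 1*16*(-5 + 17*16))/(15 + 16))*12 = (17*(1 - 1*16*(-5 + 272))/31)*12 = (17*(1/31)*(1 - 1*16*267))*12 = (17*(1/31)*(1 - 4272))*12 = (17*(1/31)*(-4271))*12 = -72607/31*12 = -871284/31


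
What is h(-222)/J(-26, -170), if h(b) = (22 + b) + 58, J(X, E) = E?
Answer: 71/85 ≈ 0.83529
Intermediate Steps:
h(b) = 80 + b
h(-222)/J(-26, -170) = (80 - 222)/(-170) = -142*(-1/170) = 71/85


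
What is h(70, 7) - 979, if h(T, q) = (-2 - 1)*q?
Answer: -1000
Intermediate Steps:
h(T, q) = -3*q
h(70, 7) - 979 = -3*7 - 979 = -21 - 979 = -1000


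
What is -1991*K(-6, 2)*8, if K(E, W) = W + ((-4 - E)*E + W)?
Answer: 127424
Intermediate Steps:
K(E, W) = 2*W + E*(-4 - E) (K(E, W) = W + (E*(-4 - E) + W) = W + (W + E*(-4 - E)) = 2*W + E*(-4 - E))
-1991*K(-6, 2)*8 = -1991*(-1*(-6)² - 4*(-6) + 2*2)*8 = -1991*(-1*36 + 24 + 4)*8 = -1991*(-36 + 24 + 4)*8 = -(-15928)*8 = -1991*(-64) = 127424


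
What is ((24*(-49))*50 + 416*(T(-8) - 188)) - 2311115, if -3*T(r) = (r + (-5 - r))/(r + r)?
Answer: -7344499/3 ≈ -2.4482e+6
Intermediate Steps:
T(r) = 5/(6*r) (T(r) = -(r + (-5 - r))/(3*(r + r)) = -(-5)/(3*(2*r)) = -(-5)*1/(2*r)/3 = -(-5)/(6*r) = 5/(6*r))
((24*(-49))*50 + 416*(T(-8) - 188)) - 2311115 = ((24*(-49))*50 + 416*((⅚)/(-8) - 188)) - 2311115 = (-1176*50 + 416*((⅚)*(-⅛) - 188)) - 2311115 = (-58800 + 416*(-5/48 - 188)) - 2311115 = (-58800 + 416*(-9029/48)) - 2311115 = (-58800 - 234754/3) - 2311115 = -411154/3 - 2311115 = -7344499/3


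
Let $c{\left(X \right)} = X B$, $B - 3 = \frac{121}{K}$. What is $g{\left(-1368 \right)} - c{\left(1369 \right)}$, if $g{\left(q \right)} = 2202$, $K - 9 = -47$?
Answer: $\frac{93259}{38} \approx 2454.2$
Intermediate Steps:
$K = -38$ ($K = 9 - 47 = -38$)
$B = - \frac{7}{38}$ ($B = 3 + \frac{121}{-38} = 3 + 121 \left(- \frac{1}{38}\right) = 3 - \frac{121}{38} = - \frac{7}{38} \approx -0.18421$)
$c{\left(X \right)} = - \frac{7 X}{38}$ ($c{\left(X \right)} = X \left(- \frac{7}{38}\right) = - \frac{7 X}{38}$)
$g{\left(-1368 \right)} - c{\left(1369 \right)} = 2202 - \left(- \frac{7}{38}\right) 1369 = 2202 - - \frac{9583}{38} = 2202 + \frac{9583}{38} = \frac{93259}{38}$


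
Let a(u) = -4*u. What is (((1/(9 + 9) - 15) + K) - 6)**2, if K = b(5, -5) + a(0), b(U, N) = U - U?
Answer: 142129/324 ≈ 438.67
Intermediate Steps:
b(U, N) = 0
K = 0 (K = 0 - 4*0 = 0 + 0 = 0)
(((1/(9 + 9) - 15) + K) - 6)**2 = (((1/(9 + 9) - 15) + 0) - 6)**2 = (((1/18 - 15) + 0) - 6)**2 = ((-269/18 + 0) - 6)**2 = (-269/18 - 6)**2 = (-377/18)**2 = 142129/324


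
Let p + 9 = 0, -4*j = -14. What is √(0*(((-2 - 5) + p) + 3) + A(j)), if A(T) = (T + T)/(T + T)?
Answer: 1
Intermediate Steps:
j = 7/2 (j = -¼*(-14) = 7/2 ≈ 3.5000)
p = -9 (p = -9 + 0 = -9)
A(T) = 1 (A(T) = (2*T)/((2*T)) = (2*T)*(1/(2*T)) = 1)
√(0*(((-2 - 5) + p) + 3) + A(j)) = √(0*(((-2 - 5) - 9) + 3) + 1) = √(0*((-7 - 9) + 3) + 1) = √(0*(-16 + 3) + 1) = √(0*(-13) + 1) = √(0 + 1) = √1 = 1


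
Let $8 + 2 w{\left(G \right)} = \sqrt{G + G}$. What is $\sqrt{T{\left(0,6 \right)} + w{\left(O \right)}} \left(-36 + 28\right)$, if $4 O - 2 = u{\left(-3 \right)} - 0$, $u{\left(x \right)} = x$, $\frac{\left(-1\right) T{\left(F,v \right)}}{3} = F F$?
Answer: $- 4 \sqrt{-16 + i \sqrt{2}} \approx -0.70642 - 16.016 i$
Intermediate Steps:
$T{\left(F,v \right)} = - 3 F^{2}$ ($T{\left(F,v \right)} = - 3 F F = - 3 F^{2}$)
$O = - \frac{1}{4}$ ($O = \frac{1}{2} + \frac{-3 - 0}{4} = \frac{1}{2} + \frac{-3 + 0}{4} = \frac{1}{2} + \frac{1}{4} \left(-3\right) = \frac{1}{2} - \frac{3}{4} = - \frac{1}{4} \approx -0.25$)
$w{\left(G \right)} = -4 + \frac{\sqrt{2} \sqrt{G}}{2}$ ($w{\left(G \right)} = -4 + \frac{\sqrt{G + G}}{2} = -4 + \frac{\sqrt{2 G}}{2} = -4 + \frac{\sqrt{2} \sqrt{G}}{2}$)
$\sqrt{T{\left(0,6 \right)} + w{\left(O \right)}} \left(-36 + 28\right) = \sqrt{- 3 \cdot 0^{2} - \left(4 - \frac{\sqrt{2} \sqrt{- \frac{1}{4}}}{2}\right)} \left(-36 + 28\right) = \sqrt{\left(-3\right) 0 - \left(4 - \frac{\sqrt{2} \frac{i}{2}}{2}\right)} \left(-8\right) = \sqrt{0 - \left(4 - \frac{i \sqrt{2}}{4}\right)} \left(-8\right) = \sqrt{-4 + \frac{i \sqrt{2}}{4}} \left(-8\right) = - 8 \sqrt{-4 + \frac{i \sqrt{2}}{4}}$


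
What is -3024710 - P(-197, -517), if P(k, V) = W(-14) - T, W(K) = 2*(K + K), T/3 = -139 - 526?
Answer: -3026649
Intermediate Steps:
T = -1995 (T = 3*(-139 - 526) = 3*(-665) = -1995)
W(K) = 4*K (W(K) = 2*(2*K) = 4*K)
P(k, V) = 1939 (P(k, V) = 4*(-14) - 1*(-1995) = -56 + 1995 = 1939)
-3024710 - P(-197, -517) = -3024710 - 1*1939 = -3024710 - 1939 = -3026649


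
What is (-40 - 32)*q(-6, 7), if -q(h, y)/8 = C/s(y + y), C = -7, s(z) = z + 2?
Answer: -252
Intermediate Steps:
s(z) = 2 + z
q(h, y) = 56/(2 + 2*y) (q(h, y) = -(-56)/(2 + (y + y)) = -(-56)/(2 + 2*y) = 56/(2 + 2*y))
(-40 - 32)*q(-6, 7) = (-40 - 32)*(28/(1 + 7)) = -2016/8 = -72*7/2 = -252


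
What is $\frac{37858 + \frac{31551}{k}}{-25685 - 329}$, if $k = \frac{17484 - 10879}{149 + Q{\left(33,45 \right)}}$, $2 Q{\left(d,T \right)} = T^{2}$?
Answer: $- \frac{573397153}{343644940} \approx -1.6686$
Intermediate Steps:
$Q{\left(d,T \right)} = \frac{T^{2}}{2}$
$k = \frac{13210}{2323}$ ($k = \frac{17484 - 10879}{149 + \frac{45^{2}}{2}} = \frac{6605}{149 + \frac{1}{2} \cdot 2025} = \frac{6605}{149 + \frac{2025}{2}} = \frac{6605}{\frac{2323}{2}} = 6605 \cdot \frac{2}{2323} = \frac{13210}{2323} \approx 5.6866$)
$\frac{37858 + \frac{31551}{k}}{-25685 - 329} = \frac{37858 + \frac{31551}{\frac{13210}{2323}}}{-25685 - 329} = \frac{37858 + 31551 \cdot \frac{2323}{13210}}{-26014} = \left(37858 + \frac{73292973}{13210}\right) \left(- \frac{1}{26014}\right) = \frac{573397153}{13210} \left(- \frac{1}{26014}\right) = - \frac{573397153}{343644940}$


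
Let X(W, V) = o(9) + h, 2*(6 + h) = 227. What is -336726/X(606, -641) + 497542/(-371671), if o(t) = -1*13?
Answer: -27821845970/7805091 ≈ -3564.6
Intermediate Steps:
h = 215/2 (h = -6 + (1/2)*227 = -6 + 227/2 = 215/2 ≈ 107.50)
o(t) = -13
X(W, V) = 189/2 (X(W, V) = -13 + 215/2 = 189/2)
-336726/X(606, -641) + 497542/(-371671) = -336726/189/2 + 497542/(-371671) = -336726*2/189 + 497542*(-1/371671) = -74828/21 - 497542/371671 = -27821845970/7805091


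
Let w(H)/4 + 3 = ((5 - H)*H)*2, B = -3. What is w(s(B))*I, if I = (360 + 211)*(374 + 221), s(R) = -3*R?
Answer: -101923500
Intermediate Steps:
w(H) = -12 + 8*H*(5 - H) (w(H) = -12 + 4*(((5 - H)*H)*2) = -12 + 4*((H*(5 - H))*2) = -12 + 4*(2*H*(5 - H)) = -12 + 8*H*(5 - H))
I = 339745 (I = 571*595 = 339745)
w(s(B))*I = (-12 - 8*(-3*(-3))² + 40*(-3*(-3)))*339745 = (-12 - 8*9² + 40*9)*339745 = (-12 - 8*81 + 360)*339745 = (-12 - 648 + 360)*339745 = -300*339745 = -101923500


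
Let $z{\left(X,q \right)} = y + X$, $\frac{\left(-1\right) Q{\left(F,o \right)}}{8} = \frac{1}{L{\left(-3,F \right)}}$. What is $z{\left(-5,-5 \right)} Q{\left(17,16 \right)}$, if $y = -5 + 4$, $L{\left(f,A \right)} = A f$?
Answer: $- \frac{16}{17} \approx -0.94118$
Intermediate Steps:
$y = -1$
$Q{\left(F,o \right)} = \frac{8}{3 F}$ ($Q{\left(F,o \right)} = - \frac{8}{F \left(-3\right)} = - \frac{8}{\left(-3\right) F} = - 8 \left(- \frac{1}{3 F}\right) = \frac{8}{3 F}$)
$z{\left(X,q \right)} = -1 + X$
$z{\left(-5,-5 \right)} Q{\left(17,16 \right)} = \left(-1 - 5\right) \frac{8}{3 \cdot 17} = - 6 \cdot \frac{8}{3} \cdot \frac{1}{17} = \left(-6\right) \frac{8}{51} = - \frac{16}{17}$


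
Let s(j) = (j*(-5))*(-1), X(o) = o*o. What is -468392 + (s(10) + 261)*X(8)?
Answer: -448488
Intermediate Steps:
X(o) = o²
s(j) = 5*j (s(j) = -5*j*(-1) = 5*j)
-468392 + (s(10) + 261)*X(8) = -468392 + (5*10 + 261)*8² = -468392 + (50 + 261)*64 = -468392 + 311*64 = -468392 + 19904 = -448488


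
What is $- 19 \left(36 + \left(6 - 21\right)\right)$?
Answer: $-399$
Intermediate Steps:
$- 19 \left(36 + \left(6 - 21\right)\right) = - 19 \left(36 - 15\right) = \left(-19\right) 21 = -399$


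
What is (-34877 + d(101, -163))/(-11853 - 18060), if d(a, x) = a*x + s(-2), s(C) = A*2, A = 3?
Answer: 51334/29913 ≈ 1.7161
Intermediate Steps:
s(C) = 6 (s(C) = 3*2 = 6)
d(a, x) = 6 + a*x (d(a, x) = a*x + 6 = 6 + a*x)
(-34877 + d(101, -163))/(-11853 - 18060) = (-34877 + (6 + 101*(-163)))/(-11853 - 18060) = (-34877 + (6 - 16463))/(-29913) = (-34877 - 16457)*(-1/29913) = -51334*(-1/29913) = 51334/29913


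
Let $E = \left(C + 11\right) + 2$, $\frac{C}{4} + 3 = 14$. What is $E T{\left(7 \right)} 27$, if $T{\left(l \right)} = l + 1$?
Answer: $12312$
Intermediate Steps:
$C = 44$ ($C = -12 + 4 \cdot 14 = -12 + 56 = 44$)
$T{\left(l \right)} = 1 + l$
$E = 57$ ($E = \left(44 + 11\right) + 2 = 55 + 2 = 57$)
$E T{\left(7 \right)} 27 = 57 \left(1 + 7\right) 27 = 57 \cdot 8 \cdot 27 = 456 \cdot 27 = 12312$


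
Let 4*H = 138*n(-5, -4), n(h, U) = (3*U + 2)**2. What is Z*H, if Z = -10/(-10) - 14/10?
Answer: -1380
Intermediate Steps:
n(h, U) = (2 + 3*U)**2
Z = -2/5 (Z = -10*(-1/10) - 14*1/10 = 1 - 7/5 = -2/5 ≈ -0.40000)
H = 3450 (H = (138*(2 + 3*(-4))**2)/4 = (138*(2 - 12)**2)/4 = (138*(-10)**2)/4 = (138*100)/4 = (1/4)*13800 = 3450)
Z*H = -2/5*3450 = -1380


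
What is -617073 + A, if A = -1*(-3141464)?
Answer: 2524391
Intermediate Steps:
A = 3141464
-617073 + A = -617073 + 3141464 = 2524391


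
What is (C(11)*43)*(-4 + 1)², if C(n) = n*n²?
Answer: 515097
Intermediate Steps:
C(n) = n³
(C(11)*43)*(-4 + 1)² = (11³*43)*(-4 + 1)² = (1331*43)*(-3)² = 57233*9 = 515097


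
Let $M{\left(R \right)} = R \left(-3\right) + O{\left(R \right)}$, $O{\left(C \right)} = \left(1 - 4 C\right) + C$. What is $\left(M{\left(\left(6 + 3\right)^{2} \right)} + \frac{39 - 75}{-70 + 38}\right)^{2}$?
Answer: $\frac{14984641}{64} \approx 2.3414 \cdot 10^{5}$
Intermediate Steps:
$O{\left(C \right)} = 1 - 3 C$
$M{\left(R \right)} = 1 - 6 R$ ($M{\left(R \right)} = R \left(-3\right) - \left(-1 + 3 R\right) = - 3 R - \left(-1 + 3 R\right) = 1 - 6 R$)
$\left(M{\left(\left(6 + 3\right)^{2} \right)} + \frac{39 - 75}{-70 + 38}\right)^{2} = \left(\left(1 - 6 \left(6 + 3\right)^{2}\right) + \frac{39 - 75}{-70 + 38}\right)^{2} = \left(\left(1 - 6 \cdot 9^{2}\right) - \frac{36}{-32}\right)^{2} = \left(\left(1 - 486\right) - - \frac{9}{8}\right)^{2} = \left(\left(1 - 486\right) + \frac{9}{8}\right)^{2} = \left(-485 + \frac{9}{8}\right)^{2} = \left(- \frac{3871}{8}\right)^{2} = \frac{14984641}{64}$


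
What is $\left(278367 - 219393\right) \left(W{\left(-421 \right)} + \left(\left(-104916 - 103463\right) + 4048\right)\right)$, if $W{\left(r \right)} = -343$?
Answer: $-12070444476$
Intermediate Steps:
$\left(278367 - 219393\right) \left(W{\left(-421 \right)} + \left(\left(-104916 - 103463\right) + 4048\right)\right) = \left(278367 - 219393\right) \left(-343 + \left(\left(-104916 - 103463\right) + 4048\right)\right) = 58974 \left(-343 + \left(-208379 + 4048\right)\right) = 58974 \left(-343 - 204331\right) = 58974 \left(-204674\right) = -12070444476$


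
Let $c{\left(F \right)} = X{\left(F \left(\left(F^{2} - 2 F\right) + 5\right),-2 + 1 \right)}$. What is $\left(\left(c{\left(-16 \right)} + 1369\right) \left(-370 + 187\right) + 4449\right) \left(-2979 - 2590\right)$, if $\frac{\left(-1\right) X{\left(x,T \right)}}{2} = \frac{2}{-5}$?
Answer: $\frac{6856118418}{5} \approx 1.3712 \cdot 10^{9}$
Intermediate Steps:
$X{\left(x,T \right)} = \frac{4}{5}$ ($X{\left(x,T \right)} = - 2 \frac{2}{-5} = - 2 \cdot 2 \left(- \frac{1}{5}\right) = \left(-2\right) \left(- \frac{2}{5}\right) = \frac{4}{5}$)
$c{\left(F \right)} = \frac{4}{5}$
$\left(\left(c{\left(-16 \right)} + 1369\right) \left(-370 + 187\right) + 4449\right) \left(-2979 - 2590\right) = \left(\left(\frac{4}{5} + 1369\right) \left(-370 + 187\right) + 4449\right) \left(-2979 - 2590\right) = \left(\frac{6849}{5} \left(-183\right) + 4449\right) \left(-5569\right) = \left(- \frac{1253367}{5} + 4449\right) \left(-5569\right) = \left(- \frac{1231122}{5}\right) \left(-5569\right) = \frac{6856118418}{5}$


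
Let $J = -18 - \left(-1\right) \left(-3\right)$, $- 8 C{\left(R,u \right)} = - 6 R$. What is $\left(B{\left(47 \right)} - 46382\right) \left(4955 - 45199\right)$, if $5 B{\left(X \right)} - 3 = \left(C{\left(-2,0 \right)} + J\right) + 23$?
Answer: $\frac{9332845186}{5} \approx 1.8666 \cdot 10^{9}$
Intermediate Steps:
$C{\left(R,u \right)} = \frac{3 R}{4}$ ($C{\left(R,u \right)} = - \frac{\left(-6\right) R}{8} = \frac{3 R}{4}$)
$J = -21$ ($J = -18 - 3 = -21$)
$B{\left(X \right)} = \frac{7}{10}$ ($B{\left(X \right)} = \frac{3}{5} + \frac{\left(\frac{3}{4} \left(-2\right) - 21\right) + 23}{5} = \frac{3}{5} + \frac{\left(- \frac{3}{2} - 21\right) + 23}{5} = \frac{3}{5} + \frac{- \frac{45}{2} + 23}{5} = \frac{3}{5} + \frac{1}{5} \cdot \frac{1}{2} = \frac{3}{5} + \frac{1}{10} = \frac{7}{10}$)
$\left(B{\left(47 \right)} - 46382\right) \left(4955 - 45199\right) = \left(\frac{7}{10} - 46382\right) \left(4955 - 45199\right) = - \frac{463813 \left(4955 - 45199\right)}{10} = \left(- \frac{463813}{10}\right) \left(-40244\right) = \frac{9332845186}{5}$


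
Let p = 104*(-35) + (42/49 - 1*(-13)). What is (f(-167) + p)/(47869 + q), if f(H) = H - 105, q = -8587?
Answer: -27287/274974 ≈ -0.099235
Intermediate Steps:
f(H) = -105 + H
p = -25383/7 (p = -3640 + (42*(1/49) + 13) = -3640 + (6/7 + 13) = -3640 + 97/7 = -25383/7 ≈ -3626.1)
(f(-167) + p)/(47869 + q) = ((-105 - 167) - 25383/7)/(47869 - 8587) = (-272 - 25383/7)/39282 = -27287/7*1/39282 = -27287/274974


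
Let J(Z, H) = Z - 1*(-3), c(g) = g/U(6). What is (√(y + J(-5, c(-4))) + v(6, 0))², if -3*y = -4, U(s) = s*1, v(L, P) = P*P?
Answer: -⅔ ≈ -0.66667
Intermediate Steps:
v(L, P) = P²
U(s) = s
c(g) = g/6
y = 4/3 (y = -⅓*(-4) = 4/3 ≈ 1.3333)
J(Z, H) = 3 + Z (J(Z, H) = Z + 3 = 3 + Z)
(√(y + J(-5, c(-4))) + v(6, 0))² = (√(4/3 + (3 - 5)) + 0²)² = (√(4/3 - 2) + 0)² = (√(-⅔) + 0)² = (I*√6/3 + 0)² = (I*√6/3)² = -⅔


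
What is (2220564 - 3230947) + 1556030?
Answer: 545647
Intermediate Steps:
(2220564 - 3230947) + 1556030 = -1010383 + 1556030 = 545647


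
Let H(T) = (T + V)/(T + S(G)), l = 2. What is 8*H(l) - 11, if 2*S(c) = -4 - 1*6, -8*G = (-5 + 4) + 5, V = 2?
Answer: -65/3 ≈ -21.667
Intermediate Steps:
G = -½ (G = -((-5 + 4) + 5)/8 = -(-1 + 5)/8 = -⅛*4 = -½ ≈ -0.50000)
S(c) = -5 (S(c) = (-4 - 1*6)/2 = (-4 - 6)/2 = (½)*(-10) = -5)
H(T) = (2 + T)/(-5 + T) (H(T) = (T + 2)/(T - 5) = (2 + T)/(-5 + T))
8*H(l) - 11 = 8*((2 + 2)/(-5 + 2)) - 11 = 8*(4/(-3)) - 11 = 8*(-⅓*4) - 11 = 8*(-4/3) - 11 = -32/3 - 11 = -65/3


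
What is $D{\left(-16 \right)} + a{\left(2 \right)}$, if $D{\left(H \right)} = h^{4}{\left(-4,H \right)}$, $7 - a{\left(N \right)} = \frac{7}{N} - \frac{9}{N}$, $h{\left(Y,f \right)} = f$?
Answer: $65544$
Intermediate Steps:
$a{\left(N \right)} = 7 + \frac{2}{N}$ ($a{\left(N \right)} = 7 - \left(\frac{7}{N} - \frac{9}{N}\right) = 7 - - \frac{2}{N} = 7 + \frac{2}{N}$)
$D{\left(H \right)} = H^{4}$
$D{\left(-16 \right)} + a{\left(2 \right)} = \left(-16\right)^{4} + \left(7 + \frac{2}{2}\right) = 65536 + \left(7 + 2 \cdot \frac{1}{2}\right) = 65536 + \left(7 + 1\right) = 65536 + 8 = 65544$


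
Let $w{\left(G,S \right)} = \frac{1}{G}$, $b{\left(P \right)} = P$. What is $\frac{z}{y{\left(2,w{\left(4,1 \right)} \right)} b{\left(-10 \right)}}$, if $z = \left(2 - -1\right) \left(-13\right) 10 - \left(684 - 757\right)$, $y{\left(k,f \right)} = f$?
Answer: $\frac{634}{5} \approx 126.8$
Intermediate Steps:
$z = -317$ ($z = \left(2 + 1\right) \left(-13\right) 10 - \left(684 - 757\right) = 3 \left(-13\right) 10 - -73 = \left(-39\right) 10 + 73 = -390 + 73 = -317$)
$\frac{z}{y{\left(2,w{\left(4,1 \right)} \right)} b{\left(-10 \right)}} = - \frac{317}{\frac{1}{4} \left(-10\right)} = - \frac{317}{- \frac{5}{2}} = \left(-317\right) \left(- \frac{2}{5}\right) = \frac{634}{5}$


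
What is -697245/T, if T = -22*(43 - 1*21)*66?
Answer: 232415/10648 ≈ 21.827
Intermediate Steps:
T = -31944 (T = -22*(43 - 21)*66 = -22*22*66 = -484*66 = -31944)
-697245/T = -697245/(-31944) = -697245*(-1/31944) = 232415/10648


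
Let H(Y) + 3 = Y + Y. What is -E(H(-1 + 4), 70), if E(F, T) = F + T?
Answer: -73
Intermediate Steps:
H(Y) = -3 + 2*Y (H(Y) = -3 + (Y + Y) = -3 + 2*Y)
-E(H(-1 + 4), 70) = -((-3 + 2*(-1 + 4)) + 70) = -((-3 + 2*3) + 70) = -((-3 + 6) + 70) = -(3 + 70) = -1*73 = -73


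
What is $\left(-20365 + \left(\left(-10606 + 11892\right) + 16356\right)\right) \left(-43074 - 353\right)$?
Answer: $118251721$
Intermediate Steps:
$\left(-20365 + \left(\left(-10606 + 11892\right) + 16356\right)\right) \left(-43074 - 353\right) = \left(-20365 + \left(1286 + 16356\right)\right) \left(-43427\right) = \left(-20365 + 17642\right) \left(-43427\right) = \left(-2723\right) \left(-43427\right) = 118251721$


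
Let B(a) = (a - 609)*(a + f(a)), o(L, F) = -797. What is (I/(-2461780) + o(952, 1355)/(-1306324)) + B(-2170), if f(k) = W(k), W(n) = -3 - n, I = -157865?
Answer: 670275472315789/80397057418 ≈ 8337.1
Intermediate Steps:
f(k) = -3 - k
B(a) = 1827 - 3*a (B(a) = (a - 609)*(a + (-3 - a)) = (-609 + a)*(-3) = 1827 - 3*a)
(I/(-2461780) + o(952, 1355)/(-1306324)) + B(-2170) = (-157865/(-2461780) - 797/(-1306324)) + (1827 - 3*(-2170)) = (-157865*(-1/2461780) - 797*(-1/1306324)) + (1827 + 6510) = (31573/492356 + 797/1306324) + 8337 = 5204621923/80397057418 + 8337 = 670275472315789/80397057418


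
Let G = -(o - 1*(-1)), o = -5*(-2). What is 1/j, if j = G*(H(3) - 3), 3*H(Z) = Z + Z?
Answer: 1/11 ≈ 0.090909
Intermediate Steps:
o = 10
G = -11 (G = -(10 - 1*(-1)) = -(10 + 1) = -1*11 = -11)
H(Z) = 2*Z/3 (H(Z) = (Z + Z)/3 = (2*Z)/3 = 2*Z/3)
j = 11 (j = -11*((⅔)*3 - 3) = -11*(2 - 3) = -11*(-1) = 11)
1/j = 1/11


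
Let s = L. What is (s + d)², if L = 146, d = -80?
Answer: 4356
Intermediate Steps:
s = 146
(s + d)² = (146 - 80)² = 66² = 4356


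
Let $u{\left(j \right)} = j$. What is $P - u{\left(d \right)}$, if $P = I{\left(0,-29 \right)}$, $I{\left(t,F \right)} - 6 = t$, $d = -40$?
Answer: $46$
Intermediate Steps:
$I{\left(t,F \right)} = 6 + t$
$P = 6$ ($P = 6 + 0 = 6$)
$P - u{\left(d \right)} = 6 - -40 = 6 + 40 = 46$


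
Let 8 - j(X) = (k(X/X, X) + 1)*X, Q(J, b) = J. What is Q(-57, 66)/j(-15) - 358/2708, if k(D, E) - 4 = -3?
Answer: -1105/677 ≈ -1.6322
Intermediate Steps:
k(D, E) = 1 (k(D, E) = 4 - 3 = 1)
j(X) = 8 - 2*X (j(X) = 8 - (1 + 1)*X = 8 - 2*X)
Q(-57, 66)/j(-15) - 358/2708 = -57/(8 - 2*(-15)) - 358/2708 = -57/(8 + 30) - 358*1/2708 = -57/38 - 179/1354 = -57*1/38 - 179/1354 = -3/2 - 179/1354 = -1105/677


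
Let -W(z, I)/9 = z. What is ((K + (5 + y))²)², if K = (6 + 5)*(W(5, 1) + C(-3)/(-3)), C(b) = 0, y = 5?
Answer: 55330800625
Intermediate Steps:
W(z, I) = -9*z
K = -495 (K = (6 + 5)*(-9*5 + 0/(-3)) = 11*(-45 + 0*(-⅓)) = 11*(-45 + 0) = 11*(-45) = -495)
((K + (5 + y))²)² = ((-495 + (5 + 5))²)² = ((-495 + 10)²)² = ((-485)²)² = 235225² = 55330800625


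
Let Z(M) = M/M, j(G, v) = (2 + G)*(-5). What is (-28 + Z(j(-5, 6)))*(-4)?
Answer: 108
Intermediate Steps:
j(G, v) = -10 - 5*G
Z(M) = 1
(-28 + Z(j(-5, 6)))*(-4) = (-28 + 1)*(-4) = -27*(-4) = 108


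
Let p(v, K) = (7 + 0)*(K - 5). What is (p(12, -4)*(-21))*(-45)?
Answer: -59535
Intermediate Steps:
p(v, K) = -35 + 7*K (p(v, K) = 7*(-5 + K) = -35 + 7*K)
(p(12, -4)*(-21))*(-45) = ((-35 + 7*(-4))*(-21))*(-45) = ((-35 - 28)*(-21))*(-45) = -63*(-21)*(-45) = 1323*(-45) = -59535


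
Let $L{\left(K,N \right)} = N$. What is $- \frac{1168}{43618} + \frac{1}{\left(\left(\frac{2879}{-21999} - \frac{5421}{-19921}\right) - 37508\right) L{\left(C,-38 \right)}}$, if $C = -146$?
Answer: $- \frac{364771930494024593}{13622464853273109104} \approx -0.026777$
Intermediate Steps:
$- \frac{1168}{43618} + \frac{1}{\left(\left(\frac{2879}{-21999} - \frac{5421}{-19921}\right) - 37508\right) L{\left(C,-38 \right)}} = - \frac{1168}{43618} + \frac{1}{\left(\left(\frac{2879}{-21999} - \frac{5421}{-19921}\right) - 37508\right) \left(-38\right)} = \left(-1168\right) \frac{1}{43618} + \frac{1}{\left(2879 \left(- \frac{1}{21999}\right) - - \frac{5421}{19921}\right) - 37508} \left(- \frac{1}{38}\right) = - \frac{584}{21809} + \frac{1}{\left(- \frac{2879}{21999} + \frac{5421}{19921}\right) - 37508} \left(- \frac{1}{38}\right) = - \frac{584}{21809} + \frac{1}{\frac{61904020}{438242079} - 37508} \left(- \frac{1}{38}\right) = - \frac{584}{21809} + \frac{1}{- \frac{16437521995112}{438242079}} \left(- \frac{1}{38}\right) = - \frac{584}{21809} - - \frac{438242079}{624625835814256} = - \frac{584}{21809} + \frac{438242079}{624625835814256} = - \frac{364771930494024593}{13622464853273109104}$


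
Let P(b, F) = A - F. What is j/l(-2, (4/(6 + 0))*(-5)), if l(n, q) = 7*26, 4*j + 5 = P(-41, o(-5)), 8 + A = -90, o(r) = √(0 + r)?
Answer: -103/728 - I*√5/728 ≈ -0.14148 - 0.0030715*I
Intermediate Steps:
o(r) = √r
A = -98 (A = -8 - 90 = -98)
P(b, F) = -98 - F
j = -103/4 - I*√5/4 (j = -5/4 + (-98 - √(-5))/4 = -5/4 + (-98 - I*√5)/4 = -5/4 + (-49/2 - I*√5/4) = -103/4 - I*√5/4 ≈ -25.75 - 0.55902*I)
l(n, q) = 182
j/l(-2, (4/(6 + 0))*(-5)) = (-103/4 - I*√5/4)/182 = (-103/4 - I*√5/4)*(1/182) = -103/728 - I*√5/728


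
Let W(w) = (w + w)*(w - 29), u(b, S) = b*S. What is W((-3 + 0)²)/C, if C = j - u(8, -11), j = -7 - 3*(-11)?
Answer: -60/19 ≈ -3.1579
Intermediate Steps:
u(b, S) = S*b
j = 26 (j = -7 + 33 = 26)
W(w) = 2*w*(-29 + w) (W(w) = (2*w)*(-29 + w) = 2*w*(-29 + w))
C = 114 (C = 26 - (-11)*8 = 26 - 1*(-88) = 26 + 88 = 114)
W((-3 + 0)²)/C = (2*(-3 + 0)²*(-29 + (-3 + 0)²))/114 = (2*(-3)²*(-29 + (-3)²))*(1/114) = (2*9*(-29 + 9))*(1/114) = (2*9*(-20))*(1/114) = -360*1/114 = -60/19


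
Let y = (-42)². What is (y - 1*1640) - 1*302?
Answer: -178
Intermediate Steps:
y = 1764
(y - 1*1640) - 1*302 = (1764 - 1*1640) - 1*302 = (1764 - 1640) - 302 = 124 - 302 = -178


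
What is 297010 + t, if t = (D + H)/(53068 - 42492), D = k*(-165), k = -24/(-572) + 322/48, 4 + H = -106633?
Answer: 326671280957/1099904 ≈ 2.9700e+5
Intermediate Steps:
H = -106637 (H = -4 - 106633 = -106637)
k = 23167/3432 (k = -24*(-1/572) + 322*(1/48) = 6/143 + 161/24 = 23167/3432 ≈ 6.7503)
D = -115835/104 (D = (23167/3432)*(-165) = -115835/104 ≈ -1113.8)
t = -11206083/1099904 (t = (-115835/104 - 106637)/(53068 - 42492) = -11206083/104/10576 = -11206083/104*1/10576 = -11206083/1099904 ≈ -10.188)
297010 + t = 297010 - 11206083/1099904 = 326671280957/1099904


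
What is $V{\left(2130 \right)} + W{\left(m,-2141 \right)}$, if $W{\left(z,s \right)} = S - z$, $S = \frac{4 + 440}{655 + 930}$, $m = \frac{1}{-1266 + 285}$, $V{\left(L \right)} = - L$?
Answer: $- \frac{3311467901}{1554885} \approx -2129.7$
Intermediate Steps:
$m = - \frac{1}{981}$ ($m = \frac{1}{-981} = - \frac{1}{981} \approx -0.0010194$)
$S = \frac{444}{1585} \approx 0.28013$
$W{\left(z,s \right)} = \frac{444}{1585} - z$
$V{\left(2130 \right)} + W{\left(m,-2141 \right)} = \left(-1\right) 2130 + \left(\frac{444}{1585} - - \frac{1}{981}\right) = -2130 + \left(\frac{444}{1585} + \frac{1}{981}\right) = -2130 + \frac{437149}{1554885} = - \frac{3311467901}{1554885}$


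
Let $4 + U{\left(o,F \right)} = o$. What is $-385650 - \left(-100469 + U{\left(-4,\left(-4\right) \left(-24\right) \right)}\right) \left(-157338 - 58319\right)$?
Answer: $-21668954039$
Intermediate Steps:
$U{\left(o,F \right)} = -4 + o$
$-385650 - \left(-100469 + U{\left(-4,\left(-4\right) \left(-24\right) \right)}\right) \left(-157338 - 58319\right) = -385650 - \left(-100469 - 8\right) \left(-157338 - 58319\right) = -385650 - \left(-100469 - 8\right) \left(-215657\right) = -385650 - \left(-100477\right) \left(-215657\right) = -385650 - 21668568389 = -21668954039$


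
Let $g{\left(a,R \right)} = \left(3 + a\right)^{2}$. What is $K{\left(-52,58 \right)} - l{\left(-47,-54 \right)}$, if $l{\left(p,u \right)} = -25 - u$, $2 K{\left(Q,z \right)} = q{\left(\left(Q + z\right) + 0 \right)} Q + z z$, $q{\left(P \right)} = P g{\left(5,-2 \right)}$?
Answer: $-8331$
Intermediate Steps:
$q{\left(P \right)} = 64 P$ ($q{\left(P \right)} = P \left(3 + 5\right)^{2} = P 8^{2} = P 64 = 64 P$)
$K{\left(Q,z \right)} = \frac{z^{2}}{2} + \frac{Q \left(64 Q + 64 z\right)}{2}$ ($K{\left(Q,z \right)} = \frac{64 \left(\left(Q + z\right) + 0\right) Q + z z}{2} = \frac{64 \left(Q + z\right) Q + z^{2}}{2} = \frac{\left(64 Q + 64 z\right) Q + z^{2}}{2} = \frac{Q \left(64 Q + 64 z\right) + z^{2}}{2} = \frac{z^{2} + Q \left(64 Q + 64 z\right)}{2} = \frac{z^{2}}{2} + \frac{Q \left(64 Q + 64 z\right)}{2}$)
$K{\left(-52,58 \right)} - l{\left(-47,-54 \right)} = \left(\frac{58^{2}}{2} + 32 \left(-52\right) \left(-52 + 58\right)\right) - \left(-25 - -54\right) = \left(\frac{1}{2} \cdot 3364 + 32 \left(-52\right) 6\right) - \left(-25 + 54\right) = \left(1682 - 9984\right) - 29 = -8302 - 29 = -8331$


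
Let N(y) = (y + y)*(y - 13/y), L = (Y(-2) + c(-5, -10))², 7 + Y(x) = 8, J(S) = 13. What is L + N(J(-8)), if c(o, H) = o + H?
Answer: 508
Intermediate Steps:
c(o, H) = H + o
Y(x) = 1 (Y(x) = -7 + 8 = 1)
L = 196 (L = (1 + (-10 - 5))² = (1 - 15)² = (-14)² = 196)
N(y) = 2*y*(y - 13/y) (N(y) = (2*y)*(y - 13/y) = 2*y*(y - 13/y))
L + N(J(-8)) = 196 + (-26 + 2*13²) = 196 + (-26 + 2*169) = 196 + (-26 + 338) = 196 + 312 = 508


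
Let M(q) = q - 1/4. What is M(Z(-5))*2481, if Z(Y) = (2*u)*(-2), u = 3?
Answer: -121569/4 ≈ -30392.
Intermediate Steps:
Z(Y) = -12 (Z(Y) = (2*3)*(-2) = 6*(-2) = -12)
M(q) = -¼ + q (M(q) = q - 1*¼ = q - ¼ = -¼ + q)
M(Z(-5))*2481 = (-¼ - 12)*2481 = -49/4*2481 = -121569/4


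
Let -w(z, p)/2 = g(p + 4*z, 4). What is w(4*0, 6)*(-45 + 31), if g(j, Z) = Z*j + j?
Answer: 840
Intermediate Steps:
g(j, Z) = j + Z*j
w(z, p) = -40*z - 10*p (w(z, p) = -2*(p + 4*z)*(1 + 4) = -2*(p + 4*z)*5 = -2*(5*p + 20*z) = -40*z - 10*p)
w(4*0, 6)*(-45 + 31) = (-160*0 - 10*6)*(-45 + 31) = (-40*0 - 60)*(-14) = (0 - 60)*(-14) = -60*(-14) = 840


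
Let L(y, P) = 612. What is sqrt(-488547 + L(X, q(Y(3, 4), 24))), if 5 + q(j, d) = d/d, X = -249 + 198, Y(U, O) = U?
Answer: 3*I*sqrt(54215) ≈ 698.52*I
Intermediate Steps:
X = -51
q(j, d) = -4 (q(j, d) = -5 + d/d = -5 + 1 = -4)
sqrt(-488547 + L(X, q(Y(3, 4), 24))) = sqrt(-488547 + 612) = sqrt(-487935) = 3*I*sqrt(54215)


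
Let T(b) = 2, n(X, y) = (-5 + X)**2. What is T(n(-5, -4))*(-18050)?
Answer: -36100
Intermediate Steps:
T(n(-5, -4))*(-18050) = 2*(-18050) = -36100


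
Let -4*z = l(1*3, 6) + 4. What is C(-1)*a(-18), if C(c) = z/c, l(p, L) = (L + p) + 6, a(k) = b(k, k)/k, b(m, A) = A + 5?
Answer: 247/72 ≈ 3.4306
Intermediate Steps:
b(m, A) = 5 + A
a(k) = (5 + k)/k
l(p, L) = 6 + L + p
z = -19/4 (z = -((6 + 6 + 1*3) + 4)/4 = -((6 + 6 + 3) + 4)/4 = -(15 + 4)/4 = -¼*19 = -19/4 ≈ -4.7500)
C(c) = -19/(4*c)
C(-1)*a(-18) = (-19/4/(-1))*((5 - 18)/(-18)) = (-19/4*(-1))*(-1/18*(-13)) = (19/4)*(13/18) = 247/72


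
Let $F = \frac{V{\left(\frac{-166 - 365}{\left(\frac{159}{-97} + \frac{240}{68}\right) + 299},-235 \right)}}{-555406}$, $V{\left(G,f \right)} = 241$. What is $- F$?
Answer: $\frac{241}{555406} \approx 0.00043392$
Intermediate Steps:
$F = - \frac{241}{555406}$ ($F = \frac{241}{-555406} = 241 \left(- \frac{1}{555406}\right) = - \frac{241}{555406} \approx -0.00043392$)
$- F = \left(-1\right) \left(- \frac{241}{555406}\right) = \frac{241}{555406}$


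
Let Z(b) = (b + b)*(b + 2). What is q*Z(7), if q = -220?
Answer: -27720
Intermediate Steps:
Z(b) = 2*b*(2 + b) (Z(b) = (2*b)*(2 + b) = 2*b*(2 + b))
q*Z(7) = -440*7*(2 + 7) = -440*7*9 = -220*126 = -27720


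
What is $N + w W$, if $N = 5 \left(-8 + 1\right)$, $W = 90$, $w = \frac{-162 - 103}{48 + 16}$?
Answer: $- \frac{13045}{32} \approx -407.66$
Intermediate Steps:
$w = - \frac{265}{64} \approx -4.1406$
$N = -35$ ($N = 5 \left(-7\right) = -35$)
$N + w W = -35 - \frac{11925}{32} = - \frac{13045}{32}$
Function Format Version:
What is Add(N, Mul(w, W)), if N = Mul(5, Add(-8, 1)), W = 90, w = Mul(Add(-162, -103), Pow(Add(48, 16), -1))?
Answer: Rational(-13045, 32) ≈ -407.66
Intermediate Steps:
w = Rational(-265, 64) (w = Mul(-265, Pow(64, -1)) = Mul(-265, Rational(1, 64)) = Rational(-265, 64) ≈ -4.1406)
N = -35 (N = Mul(5, -7) = -35)
Add(N, Mul(w, W)) = Add(-35, Mul(Rational(-265, 64), 90)) = Add(-35, Rational(-11925, 32)) = Rational(-13045, 32)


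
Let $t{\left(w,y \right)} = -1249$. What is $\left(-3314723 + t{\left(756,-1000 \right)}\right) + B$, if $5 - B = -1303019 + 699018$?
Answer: $-2711966$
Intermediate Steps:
$B = 604006$ ($B = 5 - \left(-1303019 + 699018\right) = 5 - -604001 = 5 + 604001 = 604006$)
$\left(-3314723 + t{\left(756,-1000 \right)}\right) + B = \left(-3314723 - 1249\right) + 604006 = -3315972 + 604006 = -2711966$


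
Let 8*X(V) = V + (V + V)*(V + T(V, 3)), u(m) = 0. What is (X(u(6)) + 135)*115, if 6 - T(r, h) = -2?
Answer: 15525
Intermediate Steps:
T(r, h) = 8 (T(r, h) = 6 - 1*(-2) = 6 + 2 = 8)
X(V) = V/8 + V*(8 + V)/4 (X(V) = (V + (V + V)*(V + 8))/8 = (V + (2*V)*(8 + V))/8 = (V + 2*V*(8 + V))/8 = V/8 + V*(8 + V)/4)
(X(u(6)) + 135)*115 = ((1/8)*0*(17 + 2*0) + 135)*115 = ((1/8)*0*(17 + 0) + 135)*115 = ((1/8)*0*17 + 135)*115 = (0 + 135)*115 = 135*115 = 15525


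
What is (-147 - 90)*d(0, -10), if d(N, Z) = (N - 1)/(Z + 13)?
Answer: 79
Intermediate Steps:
d(N, Z) = (-1 + N)/(13 + Z)
(-147 - 90)*d(0, -10) = (-147 - 90)*((-1 + 0)/(13 - 10)) = -237*(-1)/3 = -79*(-1) = -237*(-⅓) = 79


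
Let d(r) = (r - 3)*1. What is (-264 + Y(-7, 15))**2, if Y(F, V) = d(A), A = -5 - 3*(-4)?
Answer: 67600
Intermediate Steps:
A = 7 (A = -5 + 12 = 7)
d(r) = -3 + r (d(r) = (-3 + r)*1 = -3 + r)
Y(F, V) = 4 (Y(F, V) = -3 + 7 = 4)
(-264 + Y(-7, 15))**2 = (-264 + 4)**2 = (-260)**2 = 67600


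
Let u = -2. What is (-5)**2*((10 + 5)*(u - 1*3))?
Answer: -1875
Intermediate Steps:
(-5)**2*((10 + 5)*(u - 1*3)) = (-5)**2*((10 + 5)*(-2 - 1*3)) = 25*(15*(-2 - 3)) = 25*(15*(-5)) = 25*(-75) = -1875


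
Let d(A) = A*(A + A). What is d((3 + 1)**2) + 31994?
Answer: 32506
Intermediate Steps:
d(A) = 2*A**2 (d(A) = A*(2*A) = 2*A**2)
d((3 + 1)**2) + 31994 = 2*((3 + 1)**2)**2 + 31994 = 2*(4**2)**2 + 31994 = 2*16**2 + 31994 = 2*256 + 31994 = 512 + 31994 = 32506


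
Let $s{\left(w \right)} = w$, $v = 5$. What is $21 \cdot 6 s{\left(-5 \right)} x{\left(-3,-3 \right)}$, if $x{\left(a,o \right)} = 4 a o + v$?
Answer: $-25830$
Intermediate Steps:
$x{\left(a,o \right)} = 5 + 4 a o$ ($x{\left(a,o \right)} = 4 a o + 5 = 5 + 4 a o$)
$21 \cdot 6 s{\left(-5 \right)} x{\left(-3,-3 \right)} = 21 \cdot 6 \left(-5\right) \left(5 + 4 \left(-3\right) \left(-3\right)\right) = 21 \left(- 30 \left(5 + 36\right)\right) = 21 \left(\left(-30\right) 41\right) = 21 \left(-1230\right) = -25830$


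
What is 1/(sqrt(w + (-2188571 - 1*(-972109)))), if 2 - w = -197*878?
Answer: -I*sqrt(1043494)/1043494 ≈ -0.00097894*I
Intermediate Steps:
w = 172968 (w = 2 - (-197)*878 = 2 - 1*(-172966) = 2 + 172966 = 172968)
1/(sqrt(w + (-2188571 - 1*(-972109)))) = 1/(sqrt(172968 + (-2188571 - 1*(-972109)))) = 1/(sqrt(172968 + (-2188571 + 972109))) = 1/(sqrt(172968 - 1216462)) = 1/(sqrt(-1043494)) = 1/(I*sqrt(1043494)) = -I*sqrt(1043494)/1043494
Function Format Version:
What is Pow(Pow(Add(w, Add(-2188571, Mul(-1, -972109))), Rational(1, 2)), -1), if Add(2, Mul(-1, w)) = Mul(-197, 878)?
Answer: Mul(Rational(-1, 1043494), I, Pow(1043494, Rational(1, 2))) ≈ Mul(-0.00097894, I)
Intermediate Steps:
w = 172968 (w = Add(2, Mul(-1, Mul(-197, 878))) = Add(2, Mul(-1, -172966)) = Add(2, 172966) = 172968)
Pow(Pow(Add(w, Add(-2188571, Mul(-1, -972109))), Rational(1, 2)), -1) = Pow(Pow(Add(172968, Add(-2188571, Mul(-1, -972109))), Rational(1, 2)), -1) = Pow(Pow(Add(172968, Add(-2188571, 972109)), Rational(1, 2)), -1) = Pow(Pow(Add(172968, -1216462), Rational(1, 2)), -1) = Pow(Pow(-1043494, Rational(1, 2)), -1) = Pow(Mul(I, Pow(1043494, Rational(1, 2))), -1) = Mul(Rational(-1, 1043494), I, Pow(1043494, Rational(1, 2)))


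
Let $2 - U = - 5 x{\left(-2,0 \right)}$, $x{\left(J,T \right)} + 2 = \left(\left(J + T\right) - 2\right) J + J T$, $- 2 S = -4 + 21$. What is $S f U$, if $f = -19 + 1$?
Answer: $4896$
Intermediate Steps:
$S = - \frac{17}{2}$ ($S = - \frac{-4 + 21}{2} = \left(- \frac{1}{2}\right) 17 = - \frac{17}{2} \approx -8.5$)
$x{\left(J,T \right)} = -2 + J T + J \left(-2 + J + T\right)$ ($x{\left(J,T \right)} = -2 + \left(\left(\left(J + T\right) - 2\right) J + J T\right) = -2 + \left(\left(-2 + J + T\right) J + J T\right) = -2 + \left(J \left(-2 + J + T\right) + J T\right) = -2 + \left(J T + J \left(-2 + J + T\right)\right) = -2 + J T + J \left(-2 + J + T\right)$)
$U = 32$ ($U = 2 - - 5 \left(-2 + \left(-2\right)^{2} - -4 + 2 \left(-2\right) 0\right) = 2 - - 5 \left(-2 + 4 + 4 + 0\right) = 2 - \left(-5\right) 6 = 2 - -30 = 2 + 30 = 32$)
$f = -18$
$S f U = \left(- \frac{17}{2}\right) \left(-18\right) 32 = 153 \cdot 32 = 4896$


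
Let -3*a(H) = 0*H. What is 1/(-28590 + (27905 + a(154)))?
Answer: -1/685 ≈ -0.0014599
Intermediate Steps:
a(H) = 0 (a(H) = -0*H = -1/3*0 = 0)
1/(-28590 + (27905 + a(154))) = 1/(-28590 + (27905 + 0)) = 1/(-28590 + 27905) = 1/(-685) = -1/685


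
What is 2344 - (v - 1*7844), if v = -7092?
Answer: 17280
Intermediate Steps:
2344 - (v - 1*7844) = 2344 - (-7092 - 1*7844) = 2344 - (-7092 - 7844) = 2344 - 1*(-14936) = 2344 + 14936 = 17280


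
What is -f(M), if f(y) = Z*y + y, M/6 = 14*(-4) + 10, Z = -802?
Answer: -221076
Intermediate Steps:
M = -276 (M = 6*(14*(-4) + 10) = 6*(-56 + 10) = 6*(-46) = -276)
f(y) = -801*y (f(y) = -802*y + y = -801*y)
-f(M) = -(-801)*(-276) = -1*221076 = -221076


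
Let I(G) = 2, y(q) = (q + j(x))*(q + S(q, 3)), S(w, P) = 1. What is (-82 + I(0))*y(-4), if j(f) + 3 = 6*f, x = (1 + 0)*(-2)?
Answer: -4560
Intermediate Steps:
x = -2 (x = 1*(-2) = -2)
j(f) = -3 + 6*f
y(q) = (1 + q)*(-15 + q) (y(q) = (q + (-3 + 6*(-2)))*(q + 1) = (q + (-3 - 12))*(1 + q) = (q - 15)*(1 + q) = (-15 + q)*(1 + q) = (1 + q)*(-15 + q))
(-82 + I(0))*y(-4) = (-82 + 2)*(-15 + (-4)² - 14*(-4)) = -80*(-15 + 16 + 56) = -80*57 = -4560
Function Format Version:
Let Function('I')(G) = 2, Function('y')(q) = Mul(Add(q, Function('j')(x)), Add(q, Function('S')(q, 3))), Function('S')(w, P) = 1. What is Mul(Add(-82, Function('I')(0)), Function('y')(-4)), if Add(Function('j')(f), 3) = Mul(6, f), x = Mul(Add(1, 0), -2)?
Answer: -4560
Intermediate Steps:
x = -2 (x = Mul(1, -2) = -2)
Function('j')(f) = Add(-3, Mul(6, f))
Function('y')(q) = Mul(Add(1, q), Add(-15, q)) (Function('y')(q) = Mul(Add(q, Add(-3, Mul(6, -2))), Add(q, 1)) = Mul(Add(q, Add(-3, -12)), Add(1, q)) = Mul(Add(q, -15), Add(1, q)) = Mul(Add(-15, q), Add(1, q)) = Mul(Add(1, q), Add(-15, q)))
Mul(Add(-82, Function('I')(0)), Function('y')(-4)) = Mul(Add(-82, 2), Add(-15, Pow(-4, 2), Mul(-14, -4))) = Mul(-80, Add(-15, 16, 56)) = Mul(-80, 57) = -4560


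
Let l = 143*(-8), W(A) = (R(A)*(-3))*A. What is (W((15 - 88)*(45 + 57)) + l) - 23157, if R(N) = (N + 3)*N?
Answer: 1237984847063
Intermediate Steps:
R(N) = N*(3 + N) (R(N) = (3 + N)*N = N*(3 + N))
W(A) = -3*A²*(3 + A) (W(A) = ((A*(3 + A))*(-3))*A = (-3*A*(3 + A))*A = -3*A²*(3 + A))
l = -1144
(W((15 - 88)*(45 + 57)) + l) - 23157 = (3*((15 - 88)*(45 + 57))²*(-3 - (15 - 88)*(45 + 57)) - 1144) - 23157 = (3*(-73*102)²*(-3 - (-73)*102) - 1144) - 23157 = (3*(-7446)²*(-3 - 1*(-7446)) - 1144) - 23157 = (3*55442916*(-3 + 7446) - 1144) - 23157 = (3*55442916*7443 - 1144) - 23157 = (1237984871364 - 1144) - 23157 = 1237984870220 - 23157 = 1237984847063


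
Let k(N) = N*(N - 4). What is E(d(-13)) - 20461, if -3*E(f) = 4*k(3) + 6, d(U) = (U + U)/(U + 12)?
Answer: -20459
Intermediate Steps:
d(U) = 2*U/(12 + U) (d(U) = (2*U)/(12 + U) = 2*U/(12 + U))
k(N) = N*(-4 + N)
E(f) = 2 (E(f) = -(4*(3*(-4 + 3)) + 6)/3 = -(4*(3*(-1)) + 6)/3 = -(4*(-3) + 6)/3 = -(-12 + 6)/3 = -1/3*(-6) = 2)
E(d(-13)) - 20461 = 2 - 20461 = -20459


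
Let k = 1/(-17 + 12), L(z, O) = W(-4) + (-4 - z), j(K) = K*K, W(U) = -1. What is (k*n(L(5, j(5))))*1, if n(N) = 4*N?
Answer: 8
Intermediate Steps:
j(K) = K**2
L(z, O) = -5 - z (L(z, O) = -1 + (-4 - z) = -5 - z)
k = -1/5 (k = 1/(-5) = -1/5 ≈ -0.20000)
(k*n(L(5, j(5))))*1 = -4*(-5 - 1*5)/5*1 = -4*(-5 - 5)/5*1 = -4*(-10)/5*1 = -1/5*(-40)*1 = 8*1 = 8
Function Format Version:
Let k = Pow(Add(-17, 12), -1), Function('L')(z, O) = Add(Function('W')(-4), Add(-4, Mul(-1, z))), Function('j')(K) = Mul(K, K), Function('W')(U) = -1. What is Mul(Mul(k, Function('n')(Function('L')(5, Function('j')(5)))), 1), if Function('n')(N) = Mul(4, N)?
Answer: 8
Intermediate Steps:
Function('j')(K) = Pow(K, 2)
Function('L')(z, O) = Add(-5, Mul(-1, z)) (Function('L')(z, O) = Add(-1, Add(-4, Mul(-1, z))) = Add(-5, Mul(-1, z)))
k = Rational(-1, 5) (k = Pow(-5, -1) = Rational(-1, 5) ≈ -0.20000)
Mul(Mul(k, Function('n')(Function('L')(5, Function('j')(5)))), 1) = Mul(Mul(Rational(-1, 5), Mul(4, Add(-5, Mul(-1, 5)))), 1) = Mul(Mul(Rational(-1, 5), Mul(4, Add(-5, -5))), 1) = Mul(Mul(Rational(-1, 5), Mul(4, -10)), 1) = Mul(Mul(Rational(-1, 5), -40), 1) = Mul(8, 1) = 8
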